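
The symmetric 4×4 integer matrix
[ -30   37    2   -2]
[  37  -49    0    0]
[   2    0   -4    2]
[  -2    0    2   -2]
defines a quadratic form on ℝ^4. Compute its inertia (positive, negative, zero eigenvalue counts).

Answer: (0, 4, 0)

Derivation:
step 0: pivot -30 → sign −
step 1: pivot -101/30 → sign −
step 2: pivot -208/101 → sign −
step 3: pivot -3/52 → sign −
signature = (0, 4, 0)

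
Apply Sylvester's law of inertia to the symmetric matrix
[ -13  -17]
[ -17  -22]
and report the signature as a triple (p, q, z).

Answer: (1, 1, 0)

Derivation:
step 0: pivot -13 → sign −
step 1: pivot 3/13 → sign +
signature = (1, 1, 0)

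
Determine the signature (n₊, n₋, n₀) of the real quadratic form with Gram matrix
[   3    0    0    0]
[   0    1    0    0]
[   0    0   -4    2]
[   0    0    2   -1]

step 0: pivot 3 → sign +
step 1: pivot 1 → sign +
step 2: pivot -4 → sign −
step 3: row/col 3 already zero → sign 0
signature = (2, 1, 1)

Answer: (2, 1, 1)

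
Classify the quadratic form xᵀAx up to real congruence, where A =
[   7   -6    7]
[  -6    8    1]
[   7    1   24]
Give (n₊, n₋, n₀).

step 0: pivot 7 → sign +
step 1: pivot 20/7 → sign +
step 2: pivot -3/20 → sign −
signature = (2, 1, 0)

Answer: (2, 1, 0)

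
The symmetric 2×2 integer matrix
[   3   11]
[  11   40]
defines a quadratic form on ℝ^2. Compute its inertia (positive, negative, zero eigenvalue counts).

Answer: (1, 1, 0)

Derivation:
step 0: pivot 3 → sign +
step 1: pivot -1/3 → sign −
signature = (1, 1, 0)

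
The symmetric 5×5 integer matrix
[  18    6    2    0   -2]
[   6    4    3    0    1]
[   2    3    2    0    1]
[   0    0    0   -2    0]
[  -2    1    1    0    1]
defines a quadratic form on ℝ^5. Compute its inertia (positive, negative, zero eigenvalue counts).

Answer: (2, 3, 0)

Derivation:
step 0: pivot 18 → sign +
step 1: pivot 2 → sign +
step 2: pivot -17/18 → sign −
step 3: pivot -2 → sign −
step 4: pivot -1/17 → sign −
signature = (2, 3, 0)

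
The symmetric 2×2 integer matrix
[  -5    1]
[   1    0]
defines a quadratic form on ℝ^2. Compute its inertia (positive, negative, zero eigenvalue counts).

Answer: (1, 1, 0)

Derivation:
step 0: pivot -5 → sign −
step 1: pivot 1/5 → sign +
signature = (1, 1, 0)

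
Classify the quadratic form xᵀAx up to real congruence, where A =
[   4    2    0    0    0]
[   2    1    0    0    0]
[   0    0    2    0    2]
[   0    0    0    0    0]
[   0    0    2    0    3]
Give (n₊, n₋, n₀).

step 0: pivot 4 → sign +
step 1: pivot 2 → sign +
step 2: pivot 1 → sign +
step 3: row/col 3 already zero → sign 0
step 4: row/col 4 already zero → sign 0
signature = (3, 0, 2)

Answer: (3, 0, 2)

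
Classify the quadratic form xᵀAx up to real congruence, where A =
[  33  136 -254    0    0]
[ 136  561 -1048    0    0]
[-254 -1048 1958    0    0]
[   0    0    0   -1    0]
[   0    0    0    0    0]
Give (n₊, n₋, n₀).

Answer: (3, 1, 1)

Derivation:
step 0: pivot 33 → sign +
step 1: pivot 17/33 → sign +
step 2: pivot 2/17 → sign +
step 3: pivot -1 → sign −
step 4: row/col 4 already zero → sign 0
signature = (3, 1, 1)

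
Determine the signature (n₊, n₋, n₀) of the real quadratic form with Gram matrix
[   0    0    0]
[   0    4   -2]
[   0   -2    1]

Answer: (1, 0, 2)

Derivation:
step 0: pivot 4 → sign +
step 1: row/col 1 already zero → sign 0
step 2: row/col 2 already zero → sign 0
signature = (1, 0, 2)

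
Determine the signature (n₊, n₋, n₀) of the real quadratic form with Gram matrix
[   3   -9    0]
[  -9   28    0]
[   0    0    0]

Answer: (2, 0, 1)

Derivation:
step 0: pivot 3 → sign +
step 1: pivot 1 → sign +
step 2: row/col 2 already zero → sign 0
signature = (2, 0, 1)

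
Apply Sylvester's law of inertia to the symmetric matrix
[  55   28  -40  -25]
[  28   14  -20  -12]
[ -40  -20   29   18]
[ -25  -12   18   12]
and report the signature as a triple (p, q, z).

Answer: (3, 1, 0)

Derivation:
step 0: pivot 55 → sign +
step 1: pivot -14/55 → sign −
step 2: pivot 3/7 → sign +
step 3: pivot 1 → sign +
signature = (3, 1, 0)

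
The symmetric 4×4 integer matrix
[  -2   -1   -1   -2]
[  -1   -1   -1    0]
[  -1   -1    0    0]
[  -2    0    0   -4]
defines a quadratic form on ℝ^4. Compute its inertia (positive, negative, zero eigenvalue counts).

step 0: pivot -2 → sign −
step 1: pivot -1/2 → sign −
step 2: pivot 1 → sign +
step 3: row/col 3 already zero → sign 0
signature = (1, 2, 1)

Answer: (1, 2, 1)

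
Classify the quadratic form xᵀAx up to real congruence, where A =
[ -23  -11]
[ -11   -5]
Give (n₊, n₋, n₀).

Answer: (1, 1, 0)

Derivation:
step 0: pivot -23 → sign −
step 1: pivot 6/23 → sign +
signature = (1, 1, 0)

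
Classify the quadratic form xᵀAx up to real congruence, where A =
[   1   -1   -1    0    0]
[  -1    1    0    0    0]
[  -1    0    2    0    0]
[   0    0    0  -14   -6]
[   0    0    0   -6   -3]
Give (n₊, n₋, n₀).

step 0: pivot 1 → sign +
step 1: pivot 1 → sign +
step 2: pivot -1 → sign −
step 3: pivot -14 → sign −
step 4: pivot -3/7 → sign −
signature = (2, 3, 0)

Answer: (2, 3, 0)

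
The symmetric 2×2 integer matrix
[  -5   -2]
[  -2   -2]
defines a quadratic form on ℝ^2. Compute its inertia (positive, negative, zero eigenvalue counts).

step 0: pivot -5 → sign −
step 1: pivot -6/5 → sign −
signature = (0, 2, 0)

Answer: (0, 2, 0)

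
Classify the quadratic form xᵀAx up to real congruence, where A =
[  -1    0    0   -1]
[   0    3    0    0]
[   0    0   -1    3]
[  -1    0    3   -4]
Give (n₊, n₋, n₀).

step 0: pivot -1 → sign −
step 1: pivot 3 → sign +
step 2: pivot -1 → sign −
step 3: pivot 6 → sign +
signature = (2, 2, 0)

Answer: (2, 2, 0)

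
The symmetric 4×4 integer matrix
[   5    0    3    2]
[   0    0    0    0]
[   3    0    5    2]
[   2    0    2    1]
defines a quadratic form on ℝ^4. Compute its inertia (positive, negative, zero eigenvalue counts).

step 0: pivot 5 → sign +
step 1: pivot 16/5 → sign +
step 2: row/col 2 already zero → sign 0
step 3: row/col 3 already zero → sign 0
signature = (2, 0, 2)

Answer: (2, 0, 2)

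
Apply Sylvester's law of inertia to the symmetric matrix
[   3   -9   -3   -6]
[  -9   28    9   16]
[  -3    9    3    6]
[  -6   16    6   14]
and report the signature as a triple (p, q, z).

Answer: (2, 1, 1)

Derivation:
step 0: pivot 3 → sign +
step 1: pivot 1 → sign +
step 2: pivot -2 → sign −
step 3: row/col 3 already zero → sign 0
signature = (2, 1, 1)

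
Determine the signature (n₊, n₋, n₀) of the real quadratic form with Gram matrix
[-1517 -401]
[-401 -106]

Answer: (0, 2, 0)

Derivation:
step 0: pivot -1517 → sign −
step 1: pivot -1/1517 → sign −
signature = (0, 2, 0)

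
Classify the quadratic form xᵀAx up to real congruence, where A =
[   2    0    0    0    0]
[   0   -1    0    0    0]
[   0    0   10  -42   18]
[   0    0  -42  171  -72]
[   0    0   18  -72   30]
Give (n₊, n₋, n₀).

step 0: pivot 2 → sign +
step 1: pivot -1 → sign −
step 2: pivot 10 → sign +
step 3: pivot -27/5 → sign −
step 4: row/col 4 already zero → sign 0
signature = (2, 2, 1)

Answer: (2, 2, 1)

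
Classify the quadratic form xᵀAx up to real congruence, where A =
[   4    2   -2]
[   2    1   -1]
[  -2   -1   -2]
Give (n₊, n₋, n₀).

Answer: (1, 1, 1)

Derivation:
step 0: pivot 4 → sign +
step 1: pivot -3 → sign −
step 2: row/col 2 already zero → sign 0
signature = (1, 1, 1)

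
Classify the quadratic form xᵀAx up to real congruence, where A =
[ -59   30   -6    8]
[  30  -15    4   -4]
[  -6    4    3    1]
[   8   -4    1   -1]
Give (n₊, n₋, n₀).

step 0: pivot -59 → sign −
step 1: pivot 15/59 → sign +
step 2: pivot 1/15 → sign +
step 3: row/col 3 already zero → sign 0
signature = (2, 1, 1)

Answer: (2, 1, 1)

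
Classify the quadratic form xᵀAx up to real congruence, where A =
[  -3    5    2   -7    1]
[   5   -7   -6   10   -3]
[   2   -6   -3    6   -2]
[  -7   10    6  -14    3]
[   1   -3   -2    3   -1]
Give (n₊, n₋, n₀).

step 0: pivot -3 → sign −
step 1: pivot 4/3 → sign +
step 2: pivot -7 → sign −
step 3: pivot 23/28 → sign +
step 4: pivot 6/23 → sign +
signature = (3, 2, 0)

Answer: (3, 2, 0)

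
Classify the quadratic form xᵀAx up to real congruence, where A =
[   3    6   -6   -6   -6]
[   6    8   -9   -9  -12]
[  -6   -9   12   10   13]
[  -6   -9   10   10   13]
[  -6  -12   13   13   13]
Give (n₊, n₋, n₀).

Answer: (3, 2, 0)

Derivation:
step 0: pivot 3 → sign +
step 1: pivot -4 → sign −
step 2: pivot 9/4 → sign +
step 3: pivot 2/9 → sign +
step 4: pivot -3 → sign −
signature = (3, 2, 0)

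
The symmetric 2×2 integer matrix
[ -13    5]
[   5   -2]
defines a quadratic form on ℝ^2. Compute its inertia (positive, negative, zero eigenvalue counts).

Answer: (0, 2, 0)

Derivation:
step 0: pivot -13 → sign −
step 1: pivot -1/13 → sign −
signature = (0, 2, 0)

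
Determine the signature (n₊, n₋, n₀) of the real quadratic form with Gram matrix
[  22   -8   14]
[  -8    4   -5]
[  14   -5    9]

Answer: (3, 0, 0)

Derivation:
step 0: pivot 22 → sign +
step 1: pivot 12/11 → sign +
step 2: pivot 1/12 → sign +
signature = (3, 0, 0)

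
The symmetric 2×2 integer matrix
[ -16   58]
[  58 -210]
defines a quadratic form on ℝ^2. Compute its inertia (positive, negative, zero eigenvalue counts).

Answer: (1, 1, 0)

Derivation:
step 0: pivot -16 → sign −
step 1: pivot 1/4 → sign +
signature = (1, 1, 0)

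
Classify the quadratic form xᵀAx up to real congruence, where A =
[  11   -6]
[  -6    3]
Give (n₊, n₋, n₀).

Answer: (1, 1, 0)

Derivation:
step 0: pivot 11 → sign +
step 1: pivot -3/11 → sign −
signature = (1, 1, 0)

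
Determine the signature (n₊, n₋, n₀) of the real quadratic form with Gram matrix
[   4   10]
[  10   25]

step 0: pivot 4 → sign +
step 1: row/col 1 already zero → sign 0
signature = (1, 0, 1)

Answer: (1, 0, 1)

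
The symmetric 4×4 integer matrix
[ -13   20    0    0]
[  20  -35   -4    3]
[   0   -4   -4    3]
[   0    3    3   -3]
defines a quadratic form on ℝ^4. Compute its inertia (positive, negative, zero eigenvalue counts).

step 0: pivot -13 → sign −
step 1: pivot -55/13 → sign −
step 2: pivot -12/55 → sign −
step 3: pivot -3/4 → sign −
signature = (0, 4, 0)

Answer: (0, 4, 0)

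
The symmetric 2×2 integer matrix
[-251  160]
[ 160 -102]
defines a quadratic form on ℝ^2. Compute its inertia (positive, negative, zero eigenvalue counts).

Answer: (0, 2, 0)

Derivation:
step 0: pivot -251 → sign −
step 1: pivot -2/251 → sign −
signature = (0, 2, 0)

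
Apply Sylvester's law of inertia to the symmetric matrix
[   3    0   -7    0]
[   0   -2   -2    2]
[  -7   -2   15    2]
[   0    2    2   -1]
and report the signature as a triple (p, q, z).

step 0: pivot 3 → sign +
step 1: pivot -2 → sign −
step 2: pivot 2/3 → sign +
step 3: pivot 1 → sign +
signature = (3, 1, 0)

Answer: (3, 1, 0)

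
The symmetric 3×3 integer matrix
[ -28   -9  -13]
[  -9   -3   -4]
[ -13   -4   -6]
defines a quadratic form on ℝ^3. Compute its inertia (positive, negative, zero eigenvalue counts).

step 0: pivot -28 → sign −
step 1: pivot -3/28 → sign −
step 2: pivot 1/3 → sign +
signature = (1, 2, 0)

Answer: (1, 2, 0)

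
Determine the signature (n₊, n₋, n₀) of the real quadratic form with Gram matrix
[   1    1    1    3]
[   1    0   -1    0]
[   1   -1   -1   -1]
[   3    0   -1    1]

Answer: (2, 2, 0)

Derivation:
step 0: pivot 1 → sign +
step 1: pivot -1 → sign −
step 2: pivot 2 → sign +
step 3: pivot -1 → sign −
signature = (2, 2, 0)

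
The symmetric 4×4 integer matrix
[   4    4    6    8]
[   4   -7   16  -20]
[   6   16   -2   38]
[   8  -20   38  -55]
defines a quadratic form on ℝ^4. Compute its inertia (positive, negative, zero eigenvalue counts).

Answer: (2, 2, 0)

Derivation:
step 0: pivot 4 → sign +
step 1: pivot -11 → sign −
step 2: pivot -21/11 → sign −
step 3: pivot 3/7 → sign +
signature = (2, 2, 0)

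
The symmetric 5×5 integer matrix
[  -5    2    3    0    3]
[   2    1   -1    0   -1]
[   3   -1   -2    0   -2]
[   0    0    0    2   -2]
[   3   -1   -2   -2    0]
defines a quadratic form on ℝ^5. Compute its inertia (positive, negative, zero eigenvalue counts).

Answer: (2, 2, 1)

Derivation:
step 0: pivot -5 → sign −
step 1: pivot 9/5 → sign +
step 2: pivot -2/9 → sign −
step 3: pivot 2 → sign +
step 4: row/col 4 already zero → sign 0
signature = (2, 2, 1)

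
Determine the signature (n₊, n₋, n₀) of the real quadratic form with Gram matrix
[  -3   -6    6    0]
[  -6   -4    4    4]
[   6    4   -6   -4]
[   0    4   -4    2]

Answer: (1, 2, 1)

Derivation:
step 0: pivot -3 → sign −
step 1: pivot 8 → sign +
step 2: pivot -2 → sign −
step 3: row/col 3 already zero → sign 0
signature = (1, 2, 1)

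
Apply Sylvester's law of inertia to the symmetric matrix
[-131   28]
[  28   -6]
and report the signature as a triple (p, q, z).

Answer: (0, 2, 0)

Derivation:
step 0: pivot -131 → sign −
step 1: pivot -2/131 → sign −
signature = (0, 2, 0)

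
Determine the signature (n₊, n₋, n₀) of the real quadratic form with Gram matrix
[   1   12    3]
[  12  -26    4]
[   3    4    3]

step 0: pivot 1 → sign +
step 1: pivot -170 → sign −
step 2: pivot 2/85 → sign +
signature = (2, 1, 0)

Answer: (2, 1, 0)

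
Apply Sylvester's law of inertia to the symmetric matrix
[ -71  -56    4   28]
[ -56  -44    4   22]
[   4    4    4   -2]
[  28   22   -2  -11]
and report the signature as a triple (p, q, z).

Answer: (1, 1, 2)

Derivation:
step 0: pivot -71 → sign −
step 1: pivot 12/71 → sign +
step 2: row/col 2 already zero → sign 0
step 3: row/col 3 already zero → sign 0
signature = (1, 1, 2)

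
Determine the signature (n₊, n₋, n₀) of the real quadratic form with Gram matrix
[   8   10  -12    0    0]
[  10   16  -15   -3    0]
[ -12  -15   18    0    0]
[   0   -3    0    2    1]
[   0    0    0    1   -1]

Answer: (3, 1, 1)

Derivation:
step 0: pivot 8 → sign +
step 1: pivot 7/2 → sign +
step 2: pivot -4/7 → sign −
step 3: pivot 3/4 → sign +
step 4: row/col 4 already zero → sign 0
signature = (3, 1, 1)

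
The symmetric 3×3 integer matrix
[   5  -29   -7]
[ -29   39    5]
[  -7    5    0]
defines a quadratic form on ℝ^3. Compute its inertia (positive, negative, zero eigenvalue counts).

Answer: (2, 1, 0)

Derivation:
step 0: pivot 5 → sign +
step 1: pivot -646/5 → sign −
step 2: pivot 3/323 → sign +
signature = (2, 1, 0)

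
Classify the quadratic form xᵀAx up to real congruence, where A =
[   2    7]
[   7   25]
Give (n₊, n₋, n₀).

Answer: (2, 0, 0)

Derivation:
step 0: pivot 2 → sign +
step 1: pivot 1/2 → sign +
signature = (2, 0, 0)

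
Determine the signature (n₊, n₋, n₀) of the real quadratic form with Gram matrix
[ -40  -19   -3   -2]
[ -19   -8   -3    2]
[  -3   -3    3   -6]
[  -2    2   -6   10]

Answer: (2, 2, 0)

Derivation:
step 0: pivot -40 → sign −
step 1: pivot 41/40 → sign +
step 2: pivot 33/41 → sign +
step 3: pivot -6/11 → sign −
signature = (2, 2, 0)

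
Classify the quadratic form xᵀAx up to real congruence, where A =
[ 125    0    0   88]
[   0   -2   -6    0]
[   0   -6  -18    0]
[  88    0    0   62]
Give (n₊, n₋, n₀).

step 0: pivot 125 → sign +
step 1: pivot -2 → sign −
step 2: pivot 6/125 → sign +
step 3: row/col 3 already zero → sign 0
signature = (2, 1, 1)

Answer: (2, 1, 1)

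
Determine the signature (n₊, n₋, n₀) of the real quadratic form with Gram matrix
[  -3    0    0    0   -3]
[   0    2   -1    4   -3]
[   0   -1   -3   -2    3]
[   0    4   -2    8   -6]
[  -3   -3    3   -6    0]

Answer: (1, 3, 1)

Derivation:
step 0: pivot -3 → sign −
step 1: pivot 2 → sign +
step 2: pivot -7/2 → sign −
step 3: pivot -6/7 → sign −
step 4: row/col 4 already zero → sign 0
signature = (1, 3, 1)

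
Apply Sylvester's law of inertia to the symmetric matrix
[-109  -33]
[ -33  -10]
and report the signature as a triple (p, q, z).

step 0: pivot -109 → sign −
step 1: pivot -1/109 → sign −
signature = (0, 2, 0)

Answer: (0, 2, 0)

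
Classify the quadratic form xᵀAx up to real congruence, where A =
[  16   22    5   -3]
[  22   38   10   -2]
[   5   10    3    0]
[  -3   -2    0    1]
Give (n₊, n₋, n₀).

Answer: (3, 1, 0)

Derivation:
step 0: pivot 16 → sign +
step 1: pivot 31/4 → sign +
step 2: pivot 11/62 → sign +
step 3: pivot -2/11 → sign −
signature = (3, 1, 0)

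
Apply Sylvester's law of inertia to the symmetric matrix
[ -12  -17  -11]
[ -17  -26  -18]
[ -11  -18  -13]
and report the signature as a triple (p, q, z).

step 0: pivot -12 → sign −
step 1: pivot -23/12 → sign −
step 2: pivot 3/23 → sign +
signature = (1, 2, 0)

Answer: (1, 2, 0)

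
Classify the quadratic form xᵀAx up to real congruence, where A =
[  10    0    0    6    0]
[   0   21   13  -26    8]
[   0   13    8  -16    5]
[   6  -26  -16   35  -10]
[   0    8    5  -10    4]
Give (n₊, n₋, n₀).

step 0: pivot 10 → sign +
step 1: pivot 21 → sign +
step 2: pivot -1/21 → sign −
step 3: pivot -3/5 → sign −
step 4: pivot 1 → sign +
signature = (3, 2, 0)

Answer: (3, 2, 0)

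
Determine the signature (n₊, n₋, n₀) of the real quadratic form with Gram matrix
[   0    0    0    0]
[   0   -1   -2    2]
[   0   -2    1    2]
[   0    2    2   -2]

step 0: pivot -1 → sign −
step 1: pivot 5 → sign +
step 2: pivot 6/5 → sign +
step 3: row/col 3 already zero → sign 0
signature = (2, 1, 1)

Answer: (2, 1, 1)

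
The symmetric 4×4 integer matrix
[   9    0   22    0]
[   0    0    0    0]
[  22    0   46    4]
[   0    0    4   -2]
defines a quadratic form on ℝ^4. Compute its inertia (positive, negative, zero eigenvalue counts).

step 0: pivot 9 → sign +
step 1: pivot -70/9 → sign −
step 2: pivot 2/35 → sign +
step 3: row/col 3 already zero → sign 0
signature = (2, 1, 1)

Answer: (2, 1, 1)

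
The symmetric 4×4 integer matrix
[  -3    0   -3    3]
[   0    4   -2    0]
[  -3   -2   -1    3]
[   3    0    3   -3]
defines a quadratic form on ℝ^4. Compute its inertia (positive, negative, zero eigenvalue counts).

Answer: (2, 1, 1)

Derivation:
step 0: pivot -3 → sign −
step 1: pivot 4 → sign +
step 2: pivot 1 → sign +
step 3: row/col 3 already zero → sign 0
signature = (2, 1, 1)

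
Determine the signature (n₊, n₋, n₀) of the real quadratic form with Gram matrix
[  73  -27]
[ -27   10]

Answer: (2, 0, 0)

Derivation:
step 0: pivot 73 → sign +
step 1: pivot 1/73 → sign +
signature = (2, 0, 0)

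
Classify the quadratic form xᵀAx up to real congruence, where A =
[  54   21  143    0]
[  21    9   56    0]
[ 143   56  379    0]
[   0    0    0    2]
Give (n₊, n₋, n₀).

Answer: (4, 0, 0)

Derivation:
step 0: pivot 54 → sign +
step 1: pivot 5/6 → sign +
step 2: pivot 2/15 → sign +
step 3: pivot 2 → sign +
signature = (4, 0, 0)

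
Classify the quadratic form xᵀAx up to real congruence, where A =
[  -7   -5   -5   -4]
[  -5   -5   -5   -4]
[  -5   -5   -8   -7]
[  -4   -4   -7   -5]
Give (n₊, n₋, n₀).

step 0: pivot -7 → sign −
step 1: pivot -10/7 → sign −
step 2: pivot -3 → sign −
step 3: pivot 6/5 → sign +
signature = (1, 3, 0)

Answer: (1, 3, 0)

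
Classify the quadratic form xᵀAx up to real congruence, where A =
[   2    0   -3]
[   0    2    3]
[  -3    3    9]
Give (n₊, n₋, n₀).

Answer: (2, 0, 1)

Derivation:
step 0: pivot 2 → sign +
step 1: pivot 2 → sign +
step 2: row/col 2 already zero → sign 0
signature = (2, 0, 1)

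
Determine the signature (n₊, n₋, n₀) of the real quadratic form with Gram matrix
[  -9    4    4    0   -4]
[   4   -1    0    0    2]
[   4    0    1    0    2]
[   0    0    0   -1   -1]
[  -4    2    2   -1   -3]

Answer: (1, 4, 0)

Derivation:
step 0: pivot -9 → sign −
step 1: pivot 7/9 → sign +
step 2: pivot -9/7 → sign −
step 3: pivot -1 → sign −
step 4: pivot -2/9 → sign −
signature = (1, 4, 0)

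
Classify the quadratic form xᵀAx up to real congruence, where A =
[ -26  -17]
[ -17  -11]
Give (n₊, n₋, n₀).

step 0: pivot -26 → sign −
step 1: pivot 3/26 → sign +
signature = (1, 1, 0)

Answer: (1, 1, 0)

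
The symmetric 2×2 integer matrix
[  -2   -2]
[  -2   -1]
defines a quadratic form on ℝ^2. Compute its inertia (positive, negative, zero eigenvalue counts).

Answer: (1, 1, 0)

Derivation:
step 0: pivot -2 → sign −
step 1: pivot 1 → sign +
signature = (1, 1, 0)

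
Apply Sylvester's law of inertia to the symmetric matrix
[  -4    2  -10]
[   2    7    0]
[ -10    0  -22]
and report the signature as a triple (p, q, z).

Answer: (1, 2, 0)

Derivation:
step 0: pivot -4 → sign −
step 1: pivot 8 → sign +
step 2: pivot -1/8 → sign −
signature = (1, 2, 0)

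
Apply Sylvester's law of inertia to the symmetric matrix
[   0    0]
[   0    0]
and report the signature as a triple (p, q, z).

Answer: (0, 0, 2)

Derivation:
step 0: row/col 0 already zero → sign 0
step 1: row/col 1 already zero → sign 0
signature = (0, 0, 2)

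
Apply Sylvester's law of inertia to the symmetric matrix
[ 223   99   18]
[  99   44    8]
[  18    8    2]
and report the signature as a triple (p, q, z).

Answer: (3, 0, 0)

Derivation:
step 0: pivot 223 → sign +
step 1: pivot 11/223 → sign +
step 2: pivot 6/11 → sign +
signature = (3, 0, 0)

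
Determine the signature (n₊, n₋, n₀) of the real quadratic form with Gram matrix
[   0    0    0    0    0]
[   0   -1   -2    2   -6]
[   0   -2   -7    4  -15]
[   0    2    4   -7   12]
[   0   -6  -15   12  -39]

Answer: (0, 3, 2)

Derivation:
step 0: pivot -1 → sign −
step 1: pivot -3 → sign −
step 2: pivot -3 → sign −
step 3: row/col 3 already zero → sign 0
step 4: row/col 4 already zero → sign 0
signature = (0, 3, 2)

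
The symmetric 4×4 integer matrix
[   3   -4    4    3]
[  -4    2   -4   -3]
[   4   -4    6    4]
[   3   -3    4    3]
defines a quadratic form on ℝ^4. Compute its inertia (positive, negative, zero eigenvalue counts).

Answer: (3, 1, 0)

Derivation:
step 0: pivot 3 → sign +
step 1: pivot -10/3 → sign −
step 2: pivot 6/5 → sign +
step 3: pivot 1/6 → sign +
signature = (3, 1, 0)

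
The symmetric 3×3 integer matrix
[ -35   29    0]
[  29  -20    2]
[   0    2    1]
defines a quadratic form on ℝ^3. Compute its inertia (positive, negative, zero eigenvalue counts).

step 0: pivot -35 → sign −
step 1: pivot 141/35 → sign +
step 2: pivot 1/141 → sign +
signature = (2, 1, 0)

Answer: (2, 1, 0)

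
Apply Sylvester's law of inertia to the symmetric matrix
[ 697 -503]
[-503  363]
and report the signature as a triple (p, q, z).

step 0: pivot 697 → sign +
step 1: pivot 2/697 → sign +
signature = (2, 0, 0)

Answer: (2, 0, 0)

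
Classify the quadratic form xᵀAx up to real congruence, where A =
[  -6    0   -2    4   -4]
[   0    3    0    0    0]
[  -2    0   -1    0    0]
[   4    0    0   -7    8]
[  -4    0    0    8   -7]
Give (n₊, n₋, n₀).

Answer: (3, 2, 0)

Derivation:
step 0: pivot -6 → sign −
step 1: pivot 3 → sign +
step 2: pivot -1/3 → sign −
step 3: pivot 1 → sign +
step 4: pivot 1 → sign +
signature = (3, 2, 0)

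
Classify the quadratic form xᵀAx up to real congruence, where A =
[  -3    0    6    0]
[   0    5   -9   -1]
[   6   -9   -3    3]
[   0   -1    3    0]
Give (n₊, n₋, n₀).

step 0: pivot -3 → sign −
step 1: pivot 5 → sign +
step 2: pivot -36/5 → sign −
step 3: row/col 3 already zero → sign 0
signature = (1, 2, 1)

Answer: (1, 2, 1)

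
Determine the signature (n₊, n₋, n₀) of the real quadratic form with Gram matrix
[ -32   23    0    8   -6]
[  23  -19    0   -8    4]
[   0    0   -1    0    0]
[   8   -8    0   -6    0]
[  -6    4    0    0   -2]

step 0: pivot -32 → sign −
step 1: pivot -79/32 → sign −
step 2: pivot -1 → sign −
step 3: pivot -154/79 → sign −
step 4: pivot -6/77 → sign −
signature = (0, 5, 0)

Answer: (0, 5, 0)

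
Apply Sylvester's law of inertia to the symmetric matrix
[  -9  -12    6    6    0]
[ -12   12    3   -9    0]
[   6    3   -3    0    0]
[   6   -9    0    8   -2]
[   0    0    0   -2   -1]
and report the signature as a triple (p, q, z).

step 0: pivot -9 → sign −
step 1: pivot 28 → sign +
step 2: pivot 3/28 → sign +
step 3: pivot -7 → sign −
step 4: pivot -3/7 → sign −
signature = (2, 3, 0)

Answer: (2, 3, 0)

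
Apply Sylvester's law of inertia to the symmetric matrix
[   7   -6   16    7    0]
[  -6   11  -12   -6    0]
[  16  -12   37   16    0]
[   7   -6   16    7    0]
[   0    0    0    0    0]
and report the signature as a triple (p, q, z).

Answer: (2, 1, 2)

Derivation:
step 0: pivot 7 → sign +
step 1: pivot 41/7 → sign +
step 2: pivot -3/41 → sign −
step 3: row/col 3 already zero → sign 0
step 4: row/col 4 already zero → sign 0
signature = (2, 1, 2)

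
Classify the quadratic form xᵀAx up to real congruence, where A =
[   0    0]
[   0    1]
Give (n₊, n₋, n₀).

step 0: pivot 1 → sign +
step 1: row/col 1 already zero → sign 0
signature = (1, 0, 1)

Answer: (1, 0, 1)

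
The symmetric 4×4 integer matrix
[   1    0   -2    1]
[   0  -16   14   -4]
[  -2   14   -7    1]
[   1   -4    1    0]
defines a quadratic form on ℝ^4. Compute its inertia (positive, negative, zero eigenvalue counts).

Answer: (2, 2, 0)

Derivation:
step 0: pivot 1 → sign +
step 1: pivot -16 → sign −
step 2: pivot 5/4 → sign +
step 3: pivot -1/5 → sign −
signature = (2, 2, 0)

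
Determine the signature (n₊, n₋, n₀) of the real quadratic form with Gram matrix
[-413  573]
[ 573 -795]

Answer: (0, 2, 0)

Derivation:
step 0: pivot -413 → sign −
step 1: pivot -6/413 → sign −
signature = (0, 2, 0)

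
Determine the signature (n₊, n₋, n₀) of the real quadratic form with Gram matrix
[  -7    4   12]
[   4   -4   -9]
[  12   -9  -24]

Answer: (0, 3, 0)

Derivation:
step 0: pivot -7 → sign −
step 1: pivot -12/7 → sign −
step 2: pivot -3/4 → sign −
signature = (0, 3, 0)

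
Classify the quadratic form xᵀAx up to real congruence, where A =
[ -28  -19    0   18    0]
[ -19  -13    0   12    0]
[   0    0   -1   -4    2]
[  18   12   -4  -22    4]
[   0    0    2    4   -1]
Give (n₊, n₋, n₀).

Answer: (2, 3, 0)

Derivation:
step 0: pivot -28 → sign −
step 1: pivot -3/28 → sign −
step 2: pivot -1 → sign −
step 3: pivot 6 → sign +
step 4: pivot 1/3 → sign +
signature = (2, 3, 0)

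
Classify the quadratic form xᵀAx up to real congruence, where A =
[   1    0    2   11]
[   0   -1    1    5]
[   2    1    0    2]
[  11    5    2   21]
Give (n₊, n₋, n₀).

step 0: pivot 1 → sign +
step 1: pivot -1 → sign −
step 2: pivot -3 → sign −
step 3: row/col 3 already zero → sign 0
signature = (1, 2, 1)

Answer: (1, 2, 1)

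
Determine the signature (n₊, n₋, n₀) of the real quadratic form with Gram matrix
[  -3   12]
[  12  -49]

step 0: pivot -3 → sign −
step 1: pivot -1 → sign −
signature = (0, 2, 0)

Answer: (0, 2, 0)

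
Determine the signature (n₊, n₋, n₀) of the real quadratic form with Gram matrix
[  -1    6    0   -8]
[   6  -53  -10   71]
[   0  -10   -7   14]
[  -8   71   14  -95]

step 0: pivot -1 → sign −
step 1: pivot -17 → sign −
step 2: pivot -19/17 → sign −
step 3: pivot 6/19 → sign +
signature = (1, 3, 0)

Answer: (1, 3, 0)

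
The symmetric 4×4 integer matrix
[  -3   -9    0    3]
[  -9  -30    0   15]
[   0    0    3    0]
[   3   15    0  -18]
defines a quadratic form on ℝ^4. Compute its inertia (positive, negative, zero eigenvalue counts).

Answer: (1, 3, 0)

Derivation:
step 0: pivot -3 → sign −
step 1: pivot -3 → sign −
step 2: pivot 3 → sign +
step 3: pivot -3 → sign −
signature = (1, 3, 0)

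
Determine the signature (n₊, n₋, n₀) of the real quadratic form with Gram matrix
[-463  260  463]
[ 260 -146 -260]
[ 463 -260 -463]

Answer: (1, 1, 1)

Derivation:
step 0: pivot -463 → sign −
step 1: pivot 2/463 → sign +
step 2: row/col 2 already zero → sign 0
signature = (1, 1, 1)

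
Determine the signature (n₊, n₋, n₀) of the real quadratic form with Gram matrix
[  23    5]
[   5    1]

Answer: (1, 1, 0)

Derivation:
step 0: pivot 23 → sign +
step 1: pivot -2/23 → sign −
signature = (1, 1, 0)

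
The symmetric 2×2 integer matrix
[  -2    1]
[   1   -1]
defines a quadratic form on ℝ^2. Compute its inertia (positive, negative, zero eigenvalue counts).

Answer: (0, 2, 0)

Derivation:
step 0: pivot -2 → sign −
step 1: pivot -1/2 → sign −
signature = (0, 2, 0)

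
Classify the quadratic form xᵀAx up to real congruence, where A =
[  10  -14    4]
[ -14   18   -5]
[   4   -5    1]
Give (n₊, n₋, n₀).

Answer: (1, 2, 0)

Derivation:
step 0: pivot 10 → sign +
step 1: pivot -8/5 → sign −
step 2: pivot -3/8 → sign −
signature = (1, 2, 0)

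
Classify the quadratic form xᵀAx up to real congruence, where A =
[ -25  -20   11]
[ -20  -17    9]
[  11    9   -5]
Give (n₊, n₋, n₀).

Answer: (0, 3, 0)

Derivation:
step 0: pivot -25 → sign −
step 1: pivot -1 → sign −
step 2: pivot -3/25 → sign −
signature = (0, 3, 0)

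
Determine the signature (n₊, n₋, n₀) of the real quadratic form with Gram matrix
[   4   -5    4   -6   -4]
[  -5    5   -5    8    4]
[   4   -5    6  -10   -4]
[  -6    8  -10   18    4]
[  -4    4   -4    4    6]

step 0: pivot 4 → sign +
step 1: pivot -5/4 → sign −
step 2: pivot 2 → sign +
step 3: pivot 6/5 → sign +
step 4: pivot -2 → sign −
signature = (3, 2, 0)

Answer: (3, 2, 0)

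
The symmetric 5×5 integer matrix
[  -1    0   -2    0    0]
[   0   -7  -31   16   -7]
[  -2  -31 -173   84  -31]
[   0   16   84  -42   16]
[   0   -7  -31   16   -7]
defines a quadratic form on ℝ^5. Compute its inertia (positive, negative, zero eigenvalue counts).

step 0: pivot -1 → sign −
step 1: pivot -7 → sign −
step 2: pivot -222/7 → sign −
step 3: pivot 2/111 → sign +
step 4: row/col 4 already zero → sign 0
signature = (1, 3, 1)

Answer: (1, 3, 1)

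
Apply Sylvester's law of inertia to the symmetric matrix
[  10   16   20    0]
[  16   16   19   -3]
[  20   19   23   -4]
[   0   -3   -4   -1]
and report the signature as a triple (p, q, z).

Answer: (2, 2, 0)

Derivation:
step 0: pivot 10 → sign +
step 1: pivot -48/5 → sign −
step 2: pivot 29/48 → sign +
step 3: pivot -2/29 → sign −
signature = (2, 2, 0)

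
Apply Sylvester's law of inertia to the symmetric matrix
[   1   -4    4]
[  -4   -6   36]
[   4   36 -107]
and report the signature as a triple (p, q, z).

step 0: pivot 1 → sign +
step 1: pivot -22 → sign −
step 2: pivot -1/11 → sign −
signature = (1, 2, 0)

Answer: (1, 2, 0)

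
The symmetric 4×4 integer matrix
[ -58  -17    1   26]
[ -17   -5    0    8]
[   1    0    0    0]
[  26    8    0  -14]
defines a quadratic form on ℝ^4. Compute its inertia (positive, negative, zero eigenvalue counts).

step 0: pivot -58 → sign −
step 1: pivot -1/58 → sign −
step 2: pivot 5 → sign +
step 3: pivot -6/5 → sign −
signature = (1, 3, 0)

Answer: (1, 3, 0)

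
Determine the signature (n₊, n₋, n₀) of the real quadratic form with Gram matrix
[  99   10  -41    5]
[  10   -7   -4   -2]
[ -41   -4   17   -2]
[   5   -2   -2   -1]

step 0: pivot 99 → sign +
step 1: pivot -793/99 → sign −
step 2: pivot 18/793 → sign +
step 3: pivot -1/2 → sign −
signature = (2, 2, 0)

Answer: (2, 2, 0)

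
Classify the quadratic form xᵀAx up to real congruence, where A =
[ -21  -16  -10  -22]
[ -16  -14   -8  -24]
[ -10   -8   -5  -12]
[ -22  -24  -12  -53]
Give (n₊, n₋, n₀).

Answer: (0, 4, 0)

Derivation:
step 0: pivot -21 → sign −
step 1: pivot -38/21 → sign −
step 2: pivot -3/19 → sign −
step 3: pivot -1 → sign −
signature = (0, 4, 0)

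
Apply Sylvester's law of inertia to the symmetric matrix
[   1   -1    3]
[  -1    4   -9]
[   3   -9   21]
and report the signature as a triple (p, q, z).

step 0: pivot 1 → sign +
step 1: pivot 3 → sign +
step 2: row/col 2 already zero → sign 0
signature = (2, 0, 1)

Answer: (2, 0, 1)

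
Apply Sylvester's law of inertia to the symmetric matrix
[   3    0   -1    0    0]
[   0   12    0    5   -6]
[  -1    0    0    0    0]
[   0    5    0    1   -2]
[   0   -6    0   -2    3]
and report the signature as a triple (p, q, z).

Answer: (3, 2, 0)

Derivation:
step 0: pivot 3 → sign +
step 1: pivot 12 → sign +
step 2: pivot -1/3 → sign −
step 3: pivot -13/12 → sign −
step 4: pivot 3/13 → sign +
signature = (3, 2, 0)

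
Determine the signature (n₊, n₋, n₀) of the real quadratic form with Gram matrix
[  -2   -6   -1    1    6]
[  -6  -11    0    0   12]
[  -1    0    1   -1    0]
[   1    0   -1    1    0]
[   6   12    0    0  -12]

step 0: pivot -2 → sign −
step 1: pivot 7 → sign +
step 2: pivot 3/14 → sign +
step 3: row/col 3 already zero → sign 0
step 4: row/col 4 already zero → sign 0
signature = (2, 1, 2)

Answer: (2, 1, 2)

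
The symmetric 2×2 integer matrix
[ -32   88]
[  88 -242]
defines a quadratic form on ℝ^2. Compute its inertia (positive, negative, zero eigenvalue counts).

Answer: (0, 1, 1)

Derivation:
step 0: pivot -32 → sign −
step 1: row/col 1 already zero → sign 0
signature = (0, 1, 1)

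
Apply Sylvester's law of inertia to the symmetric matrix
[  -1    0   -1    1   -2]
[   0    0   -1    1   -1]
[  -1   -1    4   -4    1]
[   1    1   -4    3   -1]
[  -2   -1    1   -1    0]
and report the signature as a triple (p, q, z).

step 0: pivot -1 → sign −
step 1: pivot 5 → sign +
step 2: pivot -1/5 → sign −
step 3: pivot -1 → sign −
step 4: pivot 3 → sign +
signature = (2, 3, 0)

Answer: (2, 3, 0)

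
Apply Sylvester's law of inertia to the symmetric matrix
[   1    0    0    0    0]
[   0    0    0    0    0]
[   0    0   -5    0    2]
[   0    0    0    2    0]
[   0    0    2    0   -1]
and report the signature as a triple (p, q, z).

Answer: (2, 2, 1)

Derivation:
step 0: pivot 1 → sign +
step 1: pivot -5 → sign −
step 2: pivot 2 → sign +
step 3: pivot -1/5 → sign −
step 4: row/col 4 already zero → sign 0
signature = (2, 2, 1)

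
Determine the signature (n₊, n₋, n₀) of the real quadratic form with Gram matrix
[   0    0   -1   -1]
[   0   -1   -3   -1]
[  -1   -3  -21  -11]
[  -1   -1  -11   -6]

step 0: pivot -1 → sign −
step 1: pivot -12 → sign −
step 2: pivot 1/12 → sign +
step 3: pivot -1 → sign −
signature = (1, 3, 0)

Answer: (1, 3, 0)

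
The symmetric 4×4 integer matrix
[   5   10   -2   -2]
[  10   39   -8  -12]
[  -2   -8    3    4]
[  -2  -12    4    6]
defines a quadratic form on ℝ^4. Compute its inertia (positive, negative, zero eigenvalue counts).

Answer: (4, 0, 0)

Derivation:
step 0: pivot 5 → sign +
step 1: pivot 19 → sign +
step 2: pivot 129/95 → sign +
step 3: pivot 6/43 → sign +
signature = (4, 0, 0)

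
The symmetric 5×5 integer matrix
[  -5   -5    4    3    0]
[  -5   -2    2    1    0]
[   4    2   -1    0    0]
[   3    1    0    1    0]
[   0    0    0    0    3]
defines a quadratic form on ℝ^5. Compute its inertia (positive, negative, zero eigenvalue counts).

Answer: (4, 1, 0)

Derivation:
step 0: pivot -5 → sign −
step 1: pivot 3 → sign +
step 2: pivot 13/15 → sign +
step 3: pivot 2/13 → sign +
step 4: pivot 3 → sign +
signature = (4, 1, 0)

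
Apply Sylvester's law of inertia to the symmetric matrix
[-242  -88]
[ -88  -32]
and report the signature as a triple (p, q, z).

step 0: pivot -242 → sign −
step 1: row/col 1 already zero → sign 0
signature = (0, 1, 1)

Answer: (0, 1, 1)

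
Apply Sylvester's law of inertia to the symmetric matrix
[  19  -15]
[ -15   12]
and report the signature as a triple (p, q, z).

Answer: (2, 0, 0)

Derivation:
step 0: pivot 19 → sign +
step 1: pivot 3/19 → sign +
signature = (2, 0, 0)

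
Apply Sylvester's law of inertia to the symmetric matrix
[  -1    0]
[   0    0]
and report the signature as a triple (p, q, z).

Answer: (0, 1, 1)

Derivation:
step 0: pivot -1 → sign −
step 1: row/col 1 already zero → sign 0
signature = (0, 1, 1)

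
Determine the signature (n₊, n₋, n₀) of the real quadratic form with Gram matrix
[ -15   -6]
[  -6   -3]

Answer: (0, 2, 0)

Derivation:
step 0: pivot -15 → sign −
step 1: pivot -3/5 → sign −
signature = (0, 2, 0)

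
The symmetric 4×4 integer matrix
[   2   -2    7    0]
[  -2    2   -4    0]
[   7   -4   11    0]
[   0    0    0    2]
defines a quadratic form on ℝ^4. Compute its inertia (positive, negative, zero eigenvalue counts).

step 0: pivot 2 → sign +
step 1: pivot -27/2 → sign −
step 2: pivot 2/3 → sign +
step 3: pivot 2 → sign +
signature = (3, 1, 0)

Answer: (3, 1, 0)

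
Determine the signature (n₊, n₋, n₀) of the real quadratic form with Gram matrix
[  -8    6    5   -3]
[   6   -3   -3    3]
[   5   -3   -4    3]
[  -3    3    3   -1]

Answer: (2, 2, 0)

Derivation:
step 0: pivot -8 → sign −
step 1: pivot 3/2 → sign +
step 2: pivot -5/4 → sign −
step 3: pivot 1/5 → sign +
signature = (2, 2, 0)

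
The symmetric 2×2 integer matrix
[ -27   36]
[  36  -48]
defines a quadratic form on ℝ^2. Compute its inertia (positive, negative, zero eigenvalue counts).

Answer: (0, 1, 1)

Derivation:
step 0: pivot -27 → sign −
step 1: row/col 1 already zero → sign 0
signature = (0, 1, 1)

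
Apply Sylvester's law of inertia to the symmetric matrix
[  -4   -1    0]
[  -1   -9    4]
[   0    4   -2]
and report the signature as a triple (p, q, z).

Answer: (0, 3, 0)

Derivation:
step 0: pivot -4 → sign −
step 1: pivot -35/4 → sign −
step 2: pivot -6/35 → sign −
signature = (0, 3, 0)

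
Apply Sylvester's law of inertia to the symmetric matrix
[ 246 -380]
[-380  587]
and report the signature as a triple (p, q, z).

Answer: (2, 0, 0)

Derivation:
step 0: pivot 246 → sign +
step 1: pivot 1/123 → sign +
signature = (2, 0, 0)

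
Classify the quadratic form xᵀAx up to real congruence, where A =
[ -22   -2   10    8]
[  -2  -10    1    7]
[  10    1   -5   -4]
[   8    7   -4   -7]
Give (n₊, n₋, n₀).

step 0: pivot -22 → sign −
step 1: pivot -108/11 → sign −
step 2: pivot -49/108 → sign −
step 3: pivot 6/49 → sign +
signature = (1, 3, 0)

Answer: (1, 3, 0)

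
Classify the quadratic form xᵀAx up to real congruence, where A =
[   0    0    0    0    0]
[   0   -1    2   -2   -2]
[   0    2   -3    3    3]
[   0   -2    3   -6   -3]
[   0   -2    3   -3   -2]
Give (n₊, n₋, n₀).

step 0: pivot -1 → sign −
step 1: pivot 1 → sign +
step 2: pivot -3 → sign −
step 3: pivot 1 → sign +
step 4: row/col 4 already zero → sign 0
signature = (2, 2, 1)

Answer: (2, 2, 1)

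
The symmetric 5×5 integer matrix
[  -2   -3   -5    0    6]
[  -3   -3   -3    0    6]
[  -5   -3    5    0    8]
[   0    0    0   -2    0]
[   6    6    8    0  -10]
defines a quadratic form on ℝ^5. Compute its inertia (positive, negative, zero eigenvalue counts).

Answer: (3, 2, 0)

Derivation:
step 0: pivot -2 → sign −
step 1: pivot 3/2 → sign +
step 2: pivot 4 → sign +
step 3: pivot -2 → sign −
step 4: pivot 1 → sign +
signature = (3, 2, 0)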